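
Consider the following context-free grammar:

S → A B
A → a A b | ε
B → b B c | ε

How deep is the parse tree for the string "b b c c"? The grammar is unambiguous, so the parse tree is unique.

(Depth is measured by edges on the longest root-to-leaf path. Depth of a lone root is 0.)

4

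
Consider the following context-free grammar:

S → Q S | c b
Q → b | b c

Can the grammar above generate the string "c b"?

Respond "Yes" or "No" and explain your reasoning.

Yes - a valid derivation exists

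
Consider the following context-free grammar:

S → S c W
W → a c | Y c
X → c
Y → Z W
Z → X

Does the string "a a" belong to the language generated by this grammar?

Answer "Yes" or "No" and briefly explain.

No - no valid derivation exists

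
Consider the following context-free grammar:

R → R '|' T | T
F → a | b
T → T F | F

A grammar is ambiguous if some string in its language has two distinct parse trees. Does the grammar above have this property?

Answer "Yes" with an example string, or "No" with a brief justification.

No - the grammar is unambiguous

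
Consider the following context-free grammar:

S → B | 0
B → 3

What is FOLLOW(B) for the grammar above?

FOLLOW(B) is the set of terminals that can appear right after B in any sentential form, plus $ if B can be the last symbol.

We compute FOLLOW(B) using the standard algorithm.
FOLLOW(S) starts with {$}.
FIRST(B) = {3}
FIRST(S) = {0, 3}
FOLLOW(B) = {$}
FOLLOW(S) = {$}
Therefore, FOLLOW(B) = {$}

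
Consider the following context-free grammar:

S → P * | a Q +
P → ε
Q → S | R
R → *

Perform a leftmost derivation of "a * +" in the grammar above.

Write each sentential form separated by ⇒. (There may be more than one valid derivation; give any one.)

S ⇒ a Q + ⇒ a R + ⇒ a * +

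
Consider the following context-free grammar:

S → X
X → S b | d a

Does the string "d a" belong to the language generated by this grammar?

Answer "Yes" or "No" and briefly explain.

Yes - a valid derivation exists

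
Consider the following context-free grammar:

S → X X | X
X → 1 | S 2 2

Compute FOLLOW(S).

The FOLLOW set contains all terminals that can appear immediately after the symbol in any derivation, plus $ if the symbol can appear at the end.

We compute FOLLOW(S) using the standard algorithm.
FOLLOW(S) starts with {$}.
FIRST(S) = {1}
FIRST(X) = {1}
FOLLOW(S) = {$, 2}
FOLLOW(X) = {$, 1, 2}
Therefore, FOLLOW(S) = {$, 2}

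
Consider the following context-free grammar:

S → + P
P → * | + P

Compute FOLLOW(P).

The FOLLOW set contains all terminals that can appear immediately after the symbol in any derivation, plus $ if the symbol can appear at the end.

We compute FOLLOW(P) using the standard algorithm.
FOLLOW(S) starts with {$}.
FIRST(P) = {*, +}
FIRST(S) = {+}
FOLLOW(P) = {$}
FOLLOW(S) = {$}
Therefore, FOLLOW(P) = {$}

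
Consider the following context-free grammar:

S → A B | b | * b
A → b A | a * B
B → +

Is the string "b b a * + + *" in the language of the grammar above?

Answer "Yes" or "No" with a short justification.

No - no valid derivation exists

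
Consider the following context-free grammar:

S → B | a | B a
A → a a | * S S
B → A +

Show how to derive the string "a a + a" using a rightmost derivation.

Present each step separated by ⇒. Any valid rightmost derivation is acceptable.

S ⇒ B a ⇒ A + a ⇒ a a + a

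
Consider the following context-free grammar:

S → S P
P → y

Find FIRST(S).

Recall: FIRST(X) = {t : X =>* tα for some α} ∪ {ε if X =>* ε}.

We compute FIRST(S) using the standard algorithm.
FIRST(P) = {y}
FIRST(S) = {}
Therefore, FIRST(S) = {}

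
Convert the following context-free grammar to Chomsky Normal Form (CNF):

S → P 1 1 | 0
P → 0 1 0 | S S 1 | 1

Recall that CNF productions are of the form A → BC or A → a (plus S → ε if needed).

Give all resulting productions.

T1 → 1; S → 0; T0 → 0; P → 1; S → P X0; X0 → T1 T1; P → T0 X1; X1 → T1 T0; P → S X2; X2 → S T1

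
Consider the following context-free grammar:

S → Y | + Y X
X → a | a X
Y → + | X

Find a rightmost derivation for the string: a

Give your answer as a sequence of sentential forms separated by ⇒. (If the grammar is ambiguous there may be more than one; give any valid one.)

S ⇒ Y ⇒ X ⇒ a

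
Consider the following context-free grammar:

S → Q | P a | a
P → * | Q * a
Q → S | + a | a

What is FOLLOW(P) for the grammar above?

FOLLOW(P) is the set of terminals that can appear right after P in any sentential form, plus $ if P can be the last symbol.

We compute FOLLOW(P) using the standard algorithm.
FOLLOW(S) starts with {$}.
FIRST(P) = {*, +, a}
FIRST(Q) = {*, +, a}
FIRST(S) = {*, +, a}
FOLLOW(P) = {a}
FOLLOW(Q) = {$, *}
FOLLOW(S) = {$, *}
Therefore, FOLLOW(P) = {a}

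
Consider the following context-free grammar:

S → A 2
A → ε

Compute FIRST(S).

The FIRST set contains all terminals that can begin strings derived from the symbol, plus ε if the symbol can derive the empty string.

We compute FIRST(S) using the standard algorithm.
FIRST(A) = {ε}
FIRST(S) = {2}
Therefore, FIRST(S) = {2}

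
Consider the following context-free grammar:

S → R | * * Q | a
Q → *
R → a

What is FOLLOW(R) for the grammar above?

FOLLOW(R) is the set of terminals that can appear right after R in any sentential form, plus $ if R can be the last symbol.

We compute FOLLOW(R) using the standard algorithm.
FOLLOW(S) starts with {$}.
FIRST(Q) = {*}
FIRST(R) = {a}
FIRST(S) = {*, a}
FOLLOW(Q) = {$}
FOLLOW(R) = {$}
FOLLOW(S) = {$}
Therefore, FOLLOW(R) = {$}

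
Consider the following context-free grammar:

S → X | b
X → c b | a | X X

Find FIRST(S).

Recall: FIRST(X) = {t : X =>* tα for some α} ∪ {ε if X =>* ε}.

We compute FIRST(S) using the standard algorithm.
FIRST(S) = {a, b, c}
FIRST(X) = {a, c}
Therefore, FIRST(S) = {a, b, c}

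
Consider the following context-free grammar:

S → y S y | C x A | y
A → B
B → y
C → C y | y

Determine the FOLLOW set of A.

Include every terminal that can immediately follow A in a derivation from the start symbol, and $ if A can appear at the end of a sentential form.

We compute FOLLOW(A) using the standard algorithm.
FOLLOW(S) starts with {$}.
FIRST(A) = {y}
FIRST(B) = {y}
FIRST(C) = {y}
FIRST(S) = {y}
FOLLOW(A) = {$, y}
FOLLOW(B) = {$, y}
FOLLOW(C) = {x, y}
FOLLOW(S) = {$, y}
Therefore, FOLLOW(A) = {$, y}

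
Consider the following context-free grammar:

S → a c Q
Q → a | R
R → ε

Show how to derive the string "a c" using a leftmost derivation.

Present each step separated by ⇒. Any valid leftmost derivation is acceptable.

S ⇒ a c Q ⇒ a c R ⇒ a c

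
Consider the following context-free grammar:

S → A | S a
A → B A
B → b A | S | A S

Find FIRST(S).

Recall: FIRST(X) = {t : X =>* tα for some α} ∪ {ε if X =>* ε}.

We compute FIRST(S) using the standard algorithm.
FIRST(A) = {b}
FIRST(B) = {b}
FIRST(S) = {b}
Therefore, FIRST(S) = {b}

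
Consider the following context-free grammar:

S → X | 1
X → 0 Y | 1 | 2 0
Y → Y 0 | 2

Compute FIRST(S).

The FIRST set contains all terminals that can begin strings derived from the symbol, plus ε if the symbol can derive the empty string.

We compute FIRST(S) using the standard algorithm.
FIRST(S) = {0, 1, 2}
FIRST(X) = {0, 1, 2}
FIRST(Y) = {2}
Therefore, FIRST(S) = {0, 1, 2}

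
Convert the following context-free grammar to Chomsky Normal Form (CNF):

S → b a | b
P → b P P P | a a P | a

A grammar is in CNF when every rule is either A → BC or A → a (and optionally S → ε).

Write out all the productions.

TB → b; TA → a; S → b; P → a; S → TB TA; P → TB X0; X0 → P X1; X1 → P P; P → TA X2; X2 → TA P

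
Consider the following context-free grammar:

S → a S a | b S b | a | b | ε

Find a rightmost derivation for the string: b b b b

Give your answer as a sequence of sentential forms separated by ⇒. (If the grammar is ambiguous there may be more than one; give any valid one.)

S ⇒ b S b ⇒ b b S b b ⇒ b b b b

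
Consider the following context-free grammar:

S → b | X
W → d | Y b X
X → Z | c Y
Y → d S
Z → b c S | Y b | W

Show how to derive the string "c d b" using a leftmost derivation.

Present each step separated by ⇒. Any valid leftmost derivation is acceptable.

S ⇒ X ⇒ c Y ⇒ c d S ⇒ c d b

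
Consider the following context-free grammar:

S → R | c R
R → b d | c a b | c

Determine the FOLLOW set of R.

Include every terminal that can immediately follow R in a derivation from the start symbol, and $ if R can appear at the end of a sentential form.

We compute FOLLOW(R) using the standard algorithm.
FOLLOW(S) starts with {$}.
FIRST(R) = {b, c}
FIRST(S) = {b, c}
FOLLOW(R) = {$}
FOLLOW(S) = {$}
Therefore, FOLLOW(R) = {$}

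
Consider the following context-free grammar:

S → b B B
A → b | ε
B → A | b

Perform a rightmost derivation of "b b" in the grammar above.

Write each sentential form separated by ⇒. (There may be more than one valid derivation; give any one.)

S ⇒ b B B ⇒ b B A ⇒ b B ⇒ b b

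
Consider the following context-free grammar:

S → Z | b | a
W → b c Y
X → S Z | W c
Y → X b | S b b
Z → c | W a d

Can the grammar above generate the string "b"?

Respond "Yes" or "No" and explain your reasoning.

Yes - a valid derivation exists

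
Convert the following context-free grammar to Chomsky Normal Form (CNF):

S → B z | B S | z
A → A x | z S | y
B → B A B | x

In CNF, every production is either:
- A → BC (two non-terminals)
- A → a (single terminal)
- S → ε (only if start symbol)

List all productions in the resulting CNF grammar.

TZ → z; S → z; TX → x; A → y; B → x; S → B TZ; S → B S; A → A TX; A → TZ S; B → B X0; X0 → A B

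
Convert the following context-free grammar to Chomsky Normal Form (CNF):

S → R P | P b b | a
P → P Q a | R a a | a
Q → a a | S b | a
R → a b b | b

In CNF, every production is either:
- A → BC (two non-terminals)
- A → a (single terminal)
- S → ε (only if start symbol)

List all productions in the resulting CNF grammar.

TB → b; S → a; TA → a; P → a; Q → a; R → b; S → R P; S → P X0; X0 → TB TB; P → P X1; X1 → Q TA; P → R X2; X2 → TA TA; Q → TA TA; Q → S TB; R → TA X3; X3 → TB TB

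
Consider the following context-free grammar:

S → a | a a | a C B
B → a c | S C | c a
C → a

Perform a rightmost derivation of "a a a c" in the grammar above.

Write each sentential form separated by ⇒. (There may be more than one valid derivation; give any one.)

S ⇒ a C B ⇒ a C a c ⇒ a a a c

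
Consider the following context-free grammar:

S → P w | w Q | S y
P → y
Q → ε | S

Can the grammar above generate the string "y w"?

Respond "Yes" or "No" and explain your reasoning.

Yes - a valid derivation exists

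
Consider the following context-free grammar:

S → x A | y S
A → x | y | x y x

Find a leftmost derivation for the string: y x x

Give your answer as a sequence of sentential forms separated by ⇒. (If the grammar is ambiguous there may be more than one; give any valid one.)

S ⇒ y S ⇒ y x A ⇒ y x x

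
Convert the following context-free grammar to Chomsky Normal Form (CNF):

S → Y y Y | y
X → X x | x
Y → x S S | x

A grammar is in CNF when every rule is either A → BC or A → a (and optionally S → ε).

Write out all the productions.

TY → y; S → y; TX → x; X → x; Y → x; S → Y X0; X0 → TY Y; X → X TX; Y → TX X1; X1 → S S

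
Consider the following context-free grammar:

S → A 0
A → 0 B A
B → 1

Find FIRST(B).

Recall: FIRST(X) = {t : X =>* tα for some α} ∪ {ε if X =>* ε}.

We compute FIRST(B) using the standard algorithm.
FIRST(A) = {0}
FIRST(B) = {1}
FIRST(S) = {0}
Therefore, FIRST(B) = {1}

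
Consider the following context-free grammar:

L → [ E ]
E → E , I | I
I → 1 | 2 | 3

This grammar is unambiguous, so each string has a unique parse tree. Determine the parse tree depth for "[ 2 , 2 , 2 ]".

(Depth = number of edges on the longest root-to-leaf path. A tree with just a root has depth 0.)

5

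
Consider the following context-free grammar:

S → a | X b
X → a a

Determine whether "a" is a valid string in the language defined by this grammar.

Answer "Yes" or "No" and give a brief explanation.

Yes - a valid derivation exists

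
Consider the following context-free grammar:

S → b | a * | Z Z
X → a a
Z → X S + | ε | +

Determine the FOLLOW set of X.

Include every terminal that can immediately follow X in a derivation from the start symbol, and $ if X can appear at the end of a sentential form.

We compute FOLLOW(X) using the standard algorithm.
FOLLOW(S) starts with {$}.
FIRST(S) = {+, a, b, ε}
FIRST(X) = {a}
FIRST(Z) = {+, a, ε}
FOLLOW(S) = {$, +}
FOLLOW(X) = {+, a, b}
FOLLOW(Z) = {$, +, a}
Therefore, FOLLOW(X) = {+, a, b}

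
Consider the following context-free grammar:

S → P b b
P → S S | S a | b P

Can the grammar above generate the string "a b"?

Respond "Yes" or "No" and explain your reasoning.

No - no valid derivation exists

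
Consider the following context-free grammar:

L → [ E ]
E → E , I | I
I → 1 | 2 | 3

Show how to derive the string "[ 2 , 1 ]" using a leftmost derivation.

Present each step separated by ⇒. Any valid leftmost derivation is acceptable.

L ⇒ [ E ] ⇒ [ E , I ] ⇒ [ I , I ] ⇒ [ 2 , I ] ⇒ [ 2 , 1 ]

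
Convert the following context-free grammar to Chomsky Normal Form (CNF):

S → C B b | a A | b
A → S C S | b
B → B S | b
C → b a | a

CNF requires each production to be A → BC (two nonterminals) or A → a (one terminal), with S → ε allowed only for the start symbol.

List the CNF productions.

TB → b; TA → a; S → b; A → b; B → b; C → a; S → C X0; X0 → B TB; S → TA A; A → S X1; X1 → C S; B → B S; C → TB TA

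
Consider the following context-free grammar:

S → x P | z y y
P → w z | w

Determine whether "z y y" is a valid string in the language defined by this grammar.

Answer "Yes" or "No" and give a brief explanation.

Yes - a valid derivation exists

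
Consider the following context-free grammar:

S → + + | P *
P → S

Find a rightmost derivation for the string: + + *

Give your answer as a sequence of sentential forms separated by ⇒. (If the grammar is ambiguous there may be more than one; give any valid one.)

S ⇒ P * ⇒ S * ⇒ + + *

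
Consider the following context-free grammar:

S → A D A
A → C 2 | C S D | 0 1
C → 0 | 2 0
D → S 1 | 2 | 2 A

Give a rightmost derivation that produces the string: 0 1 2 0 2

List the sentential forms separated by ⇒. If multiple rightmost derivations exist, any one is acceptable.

S ⇒ A D A ⇒ A D C 2 ⇒ A D 0 2 ⇒ A 2 0 2 ⇒ 0 1 2 0 2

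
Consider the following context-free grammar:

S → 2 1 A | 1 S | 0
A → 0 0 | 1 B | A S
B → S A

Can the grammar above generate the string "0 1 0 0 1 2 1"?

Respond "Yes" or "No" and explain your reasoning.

No - no valid derivation exists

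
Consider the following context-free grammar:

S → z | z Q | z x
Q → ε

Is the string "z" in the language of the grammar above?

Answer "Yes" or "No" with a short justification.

Yes - a valid derivation exists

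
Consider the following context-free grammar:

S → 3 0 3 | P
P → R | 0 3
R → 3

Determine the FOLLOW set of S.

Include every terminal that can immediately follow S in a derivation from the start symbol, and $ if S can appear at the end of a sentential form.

We compute FOLLOW(S) using the standard algorithm.
FOLLOW(S) starts with {$}.
FIRST(P) = {0, 3}
FIRST(R) = {3}
FIRST(S) = {0, 3}
FOLLOW(P) = {$}
FOLLOW(R) = {$}
FOLLOW(S) = {$}
Therefore, FOLLOW(S) = {$}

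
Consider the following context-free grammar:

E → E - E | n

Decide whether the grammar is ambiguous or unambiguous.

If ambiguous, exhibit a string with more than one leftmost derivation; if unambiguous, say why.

Ambiguous - the string 'n - n - n - n - n - n' has two distinct leftmost derivations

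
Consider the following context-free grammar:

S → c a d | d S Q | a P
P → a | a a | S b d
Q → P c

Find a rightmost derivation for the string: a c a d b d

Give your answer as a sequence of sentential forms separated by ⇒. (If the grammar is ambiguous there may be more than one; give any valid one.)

S ⇒ a P ⇒ a S b d ⇒ a c a d b d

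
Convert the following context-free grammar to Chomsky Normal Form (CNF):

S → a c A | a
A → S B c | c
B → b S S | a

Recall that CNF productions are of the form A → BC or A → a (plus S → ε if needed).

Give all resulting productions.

TA → a; TC → c; S → a; A → c; TB → b; B → a; S → TA X0; X0 → TC A; A → S X1; X1 → B TC; B → TB X2; X2 → S S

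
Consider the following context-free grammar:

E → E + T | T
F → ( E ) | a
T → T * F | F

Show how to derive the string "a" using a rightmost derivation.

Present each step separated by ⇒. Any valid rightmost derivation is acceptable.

E ⇒ T ⇒ F ⇒ a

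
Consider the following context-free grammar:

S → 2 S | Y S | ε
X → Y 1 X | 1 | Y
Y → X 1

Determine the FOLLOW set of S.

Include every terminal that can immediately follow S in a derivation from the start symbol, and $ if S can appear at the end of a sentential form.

We compute FOLLOW(S) using the standard algorithm.
FOLLOW(S) starts with {$}.
FIRST(S) = {1, 2, ε}
FIRST(X) = {1}
FIRST(Y) = {1}
FOLLOW(S) = {$}
FOLLOW(X) = {1}
FOLLOW(Y) = {$, 1, 2}
Therefore, FOLLOW(S) = {$}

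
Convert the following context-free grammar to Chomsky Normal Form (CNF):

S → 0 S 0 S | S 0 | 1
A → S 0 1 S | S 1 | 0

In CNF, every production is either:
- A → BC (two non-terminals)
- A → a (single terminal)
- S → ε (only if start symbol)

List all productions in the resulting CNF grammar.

T0 → 0; S → 1; T1 → 1; A → 0; S → T0 X0; X0 → S X1; X1 → T0 S; S → S T0; A → S X2; X2 → T0 X3; X3 → T1 S; A → S T1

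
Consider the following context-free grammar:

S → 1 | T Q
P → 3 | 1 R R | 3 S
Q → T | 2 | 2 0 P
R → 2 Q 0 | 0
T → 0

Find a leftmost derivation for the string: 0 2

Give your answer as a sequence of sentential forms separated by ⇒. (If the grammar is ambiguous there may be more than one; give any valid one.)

S ⇒ T Q ⇒ 0 Q ⇒ 0 2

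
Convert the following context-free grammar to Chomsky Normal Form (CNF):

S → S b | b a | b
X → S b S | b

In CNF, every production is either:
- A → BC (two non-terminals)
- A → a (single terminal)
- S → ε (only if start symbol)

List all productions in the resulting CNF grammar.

TB → b; TA → a; S → b; X → b; S → S TB; S → TB TA; X → S X0; X0 → TB S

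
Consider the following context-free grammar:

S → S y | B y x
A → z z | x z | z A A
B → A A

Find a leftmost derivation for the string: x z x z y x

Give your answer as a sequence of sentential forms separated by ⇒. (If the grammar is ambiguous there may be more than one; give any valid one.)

S ⇒ B y x ⇒ A A y x ⇒ x z A y x ⇒ x z x z y x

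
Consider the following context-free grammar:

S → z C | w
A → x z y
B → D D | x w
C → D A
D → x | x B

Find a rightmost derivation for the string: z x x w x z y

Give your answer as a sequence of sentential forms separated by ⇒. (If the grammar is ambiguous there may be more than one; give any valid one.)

S ⇒ z C ⇒ z D A ⇒ z D x z y ⇒ z x B x z y ⇒ z x x w x z y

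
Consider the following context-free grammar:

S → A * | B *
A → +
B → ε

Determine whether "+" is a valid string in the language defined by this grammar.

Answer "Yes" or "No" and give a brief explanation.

No - no valid derivation exists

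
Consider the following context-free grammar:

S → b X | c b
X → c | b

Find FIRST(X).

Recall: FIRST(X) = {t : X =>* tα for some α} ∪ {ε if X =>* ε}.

We compute FIRST(X) using the standard algorithm.
FIRST(S) = {b, c}
FIRST(X) = {b, c}
Therefore, FIRST(X) = {b, c}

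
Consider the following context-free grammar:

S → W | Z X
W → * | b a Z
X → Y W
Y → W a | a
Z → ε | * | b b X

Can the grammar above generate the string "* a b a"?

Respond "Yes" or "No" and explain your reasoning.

Yes - a valid derivation exists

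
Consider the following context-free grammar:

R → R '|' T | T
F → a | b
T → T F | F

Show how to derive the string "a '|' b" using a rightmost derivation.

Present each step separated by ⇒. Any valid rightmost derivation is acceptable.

R ⇒ R '|' T ⇒ R '|' F ⇒ R '|' b ⇒ T '|' b ⇒ F '|' b ⇒ a '|' b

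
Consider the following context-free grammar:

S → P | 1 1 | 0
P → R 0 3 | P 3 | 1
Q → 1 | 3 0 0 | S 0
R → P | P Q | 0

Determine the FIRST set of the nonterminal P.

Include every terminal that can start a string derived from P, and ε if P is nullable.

We compute FIRST(P) using the standard algorithm.
FIRST(P) = {0, 1}
FIRST(Q) = {0, 1, 3}
FIRST(R) = {0, 1}
FIRST(S) = {0, 1}
Therefore, FIRST(P) = {0, 1}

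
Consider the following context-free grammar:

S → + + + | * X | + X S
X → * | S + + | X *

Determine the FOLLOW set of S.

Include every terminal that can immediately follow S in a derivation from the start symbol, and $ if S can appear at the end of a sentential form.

We compute FOLLOW(S) using the standard algorithm.
FOLLOW(S) starts with {$}.
FIRST(S) = {*, +}
FIRST(X) = {*, +}
FOLLOW(S) = {$, +}
FOLLOW(X) = {$, *, +}
Therefore, FOLLOW(S) = {$, +}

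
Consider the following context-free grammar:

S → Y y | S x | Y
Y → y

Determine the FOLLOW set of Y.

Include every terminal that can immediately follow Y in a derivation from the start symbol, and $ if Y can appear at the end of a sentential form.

We compute FOLLOW(Y) using the standard algorithm.
FOLLOW(S) starts with {$}.
FIRST(S) = {y}
FIRST(Y) = {y}
FOLLOW(S) = {$, x}
FOLLOW(Y) = {$, x, y}
Therefore, FOLLOW(Y) = {$, x, y}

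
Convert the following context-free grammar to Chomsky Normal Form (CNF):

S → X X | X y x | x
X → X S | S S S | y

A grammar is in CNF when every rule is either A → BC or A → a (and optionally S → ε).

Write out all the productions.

TY → y; TX → x; S → x; X → y; S → X X; S → X X0; X0 → TY TX; X → X S; X → S X1; X1 → S S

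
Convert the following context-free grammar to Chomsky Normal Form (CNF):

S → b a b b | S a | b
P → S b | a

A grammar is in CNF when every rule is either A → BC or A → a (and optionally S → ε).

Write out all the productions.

TB → b; TA → a; S → b; P → a; S → TB X0; X0 → TA X1; X1 → TB TB; S → S TA; P → S TB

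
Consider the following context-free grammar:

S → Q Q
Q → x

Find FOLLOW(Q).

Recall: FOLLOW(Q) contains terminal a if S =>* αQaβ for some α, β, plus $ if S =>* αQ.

We compute FOLLOW(Q) using the standard algorithm.
FOLLOW(S) starts with {$}.
FIRST(Q) = {x}
FIRST(S) = {x}
FOLLOW(Q) = {$, x}
FOLLOW(S) = {$}
Therefore, FOLLOW(Q) = {$, x}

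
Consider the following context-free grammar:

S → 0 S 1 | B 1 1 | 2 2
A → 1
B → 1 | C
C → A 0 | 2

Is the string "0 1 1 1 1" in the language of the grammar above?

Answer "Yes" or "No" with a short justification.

Yes - a valid derivation exists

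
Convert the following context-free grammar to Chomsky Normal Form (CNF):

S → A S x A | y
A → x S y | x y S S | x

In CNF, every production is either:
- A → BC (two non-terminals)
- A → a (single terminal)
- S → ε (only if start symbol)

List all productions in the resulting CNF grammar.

TX → x; S → y; TY → y; A → x; S → A X0; X0 → S X1; X1 → TX A; A → TX X2; X2 → S TY; A → TX X3; X3 → TY X4; X4 → S S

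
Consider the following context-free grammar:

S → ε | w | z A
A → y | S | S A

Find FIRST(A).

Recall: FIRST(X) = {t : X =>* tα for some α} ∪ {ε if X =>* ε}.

We compute FIRST(A) using the standard algorithm.
FIRST(A) = {w, y, z, ε}
FIRST(S) = {w, z, ε}
Therefore, FIRST(A) = {w, y, z, ε}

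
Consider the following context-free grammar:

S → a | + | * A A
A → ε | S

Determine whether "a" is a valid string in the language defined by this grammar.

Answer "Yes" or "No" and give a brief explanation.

Yes - a valid derivation exists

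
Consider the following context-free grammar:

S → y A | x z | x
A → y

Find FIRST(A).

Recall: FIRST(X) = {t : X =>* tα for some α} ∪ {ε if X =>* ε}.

We compute FIRST(A) using the standard algorithm.
FIRST(A) = {y}
FIRST(S) = {x, y}
Therefore, FIRST(A) = {y}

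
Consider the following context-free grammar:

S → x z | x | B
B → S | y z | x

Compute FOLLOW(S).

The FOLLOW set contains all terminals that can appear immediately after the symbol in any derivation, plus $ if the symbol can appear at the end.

We compute FOLLOW(S) using the standard algorithm.
FOLLOW(S) starts with {$}.
FIRST(B) = {x, y}
FIRST(S) = {x, y}
FOLLOW(B) = {$}
FOLLOW(S) = {$}
Therefore, FOLLOW(S) = {$}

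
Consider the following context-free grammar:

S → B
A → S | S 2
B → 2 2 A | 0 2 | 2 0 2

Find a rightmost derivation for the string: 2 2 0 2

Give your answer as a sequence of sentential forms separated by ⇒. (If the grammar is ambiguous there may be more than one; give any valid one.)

S ⇒ B ⇒ 2 2 A ⇒ 2 2 S ⇒ 2 2 B ⇒ 2 2 0 2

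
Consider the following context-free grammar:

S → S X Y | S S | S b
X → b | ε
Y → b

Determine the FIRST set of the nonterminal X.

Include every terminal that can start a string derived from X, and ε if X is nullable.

We compute FIRST(X) using the standard algorithm.
FIRST(S) = {}
FIRST(X) = {b, ε}
FIRST(Y) = {b}
Therefore, FIRST(X) = {b, ε}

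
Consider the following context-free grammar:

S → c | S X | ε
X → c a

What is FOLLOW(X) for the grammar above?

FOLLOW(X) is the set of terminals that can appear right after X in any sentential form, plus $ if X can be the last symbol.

We compute FOLLOW(X) using the standard algorithm.
FOLLOW(S) starts with {$}.
FIRST(S) = {c, ε}
FIRST(X) = {c}
FOLLOW(S) = {$, c}
FOLLOW(X) = {$, c}
Therefore, FOLLOW(X) = {$, c}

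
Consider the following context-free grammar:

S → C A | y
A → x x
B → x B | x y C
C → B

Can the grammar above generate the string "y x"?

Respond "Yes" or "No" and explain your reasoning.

No - no valid derivation exists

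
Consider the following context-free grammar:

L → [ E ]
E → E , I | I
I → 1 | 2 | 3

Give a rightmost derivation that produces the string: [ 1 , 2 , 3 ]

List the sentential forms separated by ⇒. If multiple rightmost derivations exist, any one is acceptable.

L ⇒ [ E ] ⇒ [ E , I ] ⇒ [ E , 3 ] ⇒ [ E , I , 3 ] ⇒ [ E , 2 , 3 ] ⇒ [ I , 2 , 3 ] ⇒ [ 1 , 2 , 3 ]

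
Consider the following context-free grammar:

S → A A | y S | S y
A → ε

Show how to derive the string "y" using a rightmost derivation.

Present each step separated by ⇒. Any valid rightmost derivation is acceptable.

S ⇒ y S ⇒ y A A ⇒ y A ⇒ y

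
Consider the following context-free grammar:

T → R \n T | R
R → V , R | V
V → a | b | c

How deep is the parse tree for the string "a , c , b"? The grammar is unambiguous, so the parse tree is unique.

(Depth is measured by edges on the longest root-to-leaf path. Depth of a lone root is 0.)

5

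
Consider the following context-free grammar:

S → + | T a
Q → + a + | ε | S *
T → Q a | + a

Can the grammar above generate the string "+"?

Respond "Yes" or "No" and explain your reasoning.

Yes - a valid derivation exists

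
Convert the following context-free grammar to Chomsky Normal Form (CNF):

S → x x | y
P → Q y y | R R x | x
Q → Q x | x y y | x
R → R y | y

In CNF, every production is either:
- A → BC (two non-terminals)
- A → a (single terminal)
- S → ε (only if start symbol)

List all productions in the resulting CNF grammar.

TX → x; S → y; TY → y; P → x; Q → x; R → y; S → TX TX; P → Q X0; X0 → TY TY; P → R X1; X1 → R TX; Q → Q TX; Q → TX X2; X2 → TY TY; R → R TY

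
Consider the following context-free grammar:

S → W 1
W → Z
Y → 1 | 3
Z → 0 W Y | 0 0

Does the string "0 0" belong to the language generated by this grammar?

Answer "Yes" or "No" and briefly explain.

No - no valid derivation exists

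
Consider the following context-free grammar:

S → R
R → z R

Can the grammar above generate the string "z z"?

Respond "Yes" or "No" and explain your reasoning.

No - no valid derivation exists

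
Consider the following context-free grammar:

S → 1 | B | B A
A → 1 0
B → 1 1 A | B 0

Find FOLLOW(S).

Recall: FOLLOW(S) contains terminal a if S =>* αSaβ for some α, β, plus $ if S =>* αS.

We compute FOLLOW(S) using the standard algorithm.
FOLLOW(S) starts with {$}.
FIRST(A) = {1}
FIRST(B) = {1}
FIRST(S) = {1}
FOLLOW(A) = {$, 0, 1}
FOLLOW(B) = {$, 0, 1}
FOLLOW(S) = {$}
Therefore, FOLLOW(S) = {$}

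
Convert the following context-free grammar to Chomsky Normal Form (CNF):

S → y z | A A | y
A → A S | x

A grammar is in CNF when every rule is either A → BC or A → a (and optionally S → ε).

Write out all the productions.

TY → y; TZ → z; S → y; A → x; S → TY TZ; S → A A; A → A S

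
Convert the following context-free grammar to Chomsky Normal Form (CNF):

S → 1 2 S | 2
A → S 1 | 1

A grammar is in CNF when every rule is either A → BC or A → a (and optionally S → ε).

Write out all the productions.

T1 → 1; T2 → 2; S → 2; A → 1; S → T1 X0; X0 → T2 S; A → S T1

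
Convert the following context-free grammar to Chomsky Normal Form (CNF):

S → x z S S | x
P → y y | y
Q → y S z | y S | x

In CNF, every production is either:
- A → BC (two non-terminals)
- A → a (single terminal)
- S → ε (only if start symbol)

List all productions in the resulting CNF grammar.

TX → x; TZ → z; S → x; TY → y; P → y; Q → x; S → TX X0; X0 → TZ X1; X1 → S S; P → TY TY; Q → TY X2; X2 → S TZ; Q → TY S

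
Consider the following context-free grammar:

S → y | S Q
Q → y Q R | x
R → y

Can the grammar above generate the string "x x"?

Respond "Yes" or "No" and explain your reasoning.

No - no valid derivation exists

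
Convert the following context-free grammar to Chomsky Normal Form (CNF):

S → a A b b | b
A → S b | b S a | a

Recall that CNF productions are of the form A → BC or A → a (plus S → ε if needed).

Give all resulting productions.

TA → a; TB → b; S → b; A → a; S → TA X0; X0 → A X1; X1 → TB TB; A → S TB; A → TB X2; X2 → S TA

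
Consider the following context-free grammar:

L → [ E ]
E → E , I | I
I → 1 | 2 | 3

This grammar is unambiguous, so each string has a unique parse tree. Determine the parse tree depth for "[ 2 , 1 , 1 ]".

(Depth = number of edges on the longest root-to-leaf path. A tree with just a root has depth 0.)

5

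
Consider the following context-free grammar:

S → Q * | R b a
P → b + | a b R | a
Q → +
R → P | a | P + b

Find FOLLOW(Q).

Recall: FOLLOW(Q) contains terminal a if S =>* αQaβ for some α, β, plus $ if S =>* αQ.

We compute FOLLOW(Q) using the standard algorithm.
FOLLOW(S) starts with {$}.
FIRST(P) = {a, b}
FIRST(Q) = {+}
FIRST(R) = {a, b}
FIRST(S) = {+, a, b}
FOLLOW(P) = {+, b}
FOLLOW(Q) = {*}
FOLLOW(R) = {+, b}
FOLLOW(S) = {$}
Therefore, FOLLOW(Q) = {*}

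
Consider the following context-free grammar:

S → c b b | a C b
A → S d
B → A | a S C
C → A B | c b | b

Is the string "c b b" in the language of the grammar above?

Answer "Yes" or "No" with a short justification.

Yes - a valid derivation exists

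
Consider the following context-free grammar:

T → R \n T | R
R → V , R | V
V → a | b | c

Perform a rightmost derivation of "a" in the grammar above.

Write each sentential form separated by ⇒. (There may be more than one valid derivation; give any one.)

T ⇒ R ⇒ V ⇒ a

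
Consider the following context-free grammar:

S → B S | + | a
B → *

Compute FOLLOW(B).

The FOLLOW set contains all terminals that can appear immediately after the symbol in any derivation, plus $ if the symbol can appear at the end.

We compute FOLLOW(B) using the standard algorithm.
FOLLOW(S) starts with {$}.
FIRST(B) = {*}
FIRST(S) = {*, +, a}
FOLLOW(B) = {*, +, a}
FOLLOW(S) = {$}
Therefore, FOLLOW(B) = {*, +, a}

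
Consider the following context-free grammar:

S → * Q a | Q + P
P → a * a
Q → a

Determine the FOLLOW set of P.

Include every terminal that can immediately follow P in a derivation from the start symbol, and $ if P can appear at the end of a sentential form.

We compute FOLLOW(P) using the standard algorithm.
FOLLOW(S) starts with {$}.
FIRST(P) = {a}
FIRST(Q) = {a}
FIRST(S) = {*, a}
FOLLOW(P) = {$}
FOLLOW(Q) = {+, a}
FOLLOW(S) = {$}
Therefore, FOLLOW(P) = {$}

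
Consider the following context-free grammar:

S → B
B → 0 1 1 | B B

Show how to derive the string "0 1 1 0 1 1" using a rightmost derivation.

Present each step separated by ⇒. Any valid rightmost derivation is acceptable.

S ⇒ B ⇒ B B ⇒ B 0 1 1 ⇒ 0 1 1 0 1 1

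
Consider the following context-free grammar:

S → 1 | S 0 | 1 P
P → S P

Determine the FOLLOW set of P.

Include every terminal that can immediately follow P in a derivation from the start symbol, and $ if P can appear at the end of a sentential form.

We compute FOLLOW(P) using the standard algorithm.
FOLLOW(S) starts with {$}.
FIRST(P) = {1}
FIRST(S) = {1}
FOLLOW(P) = {$, 0, 1}
FOLLOW(S) = {$, 0, 1}
Therefore, FOLLOW(P) = {$, 0, 1}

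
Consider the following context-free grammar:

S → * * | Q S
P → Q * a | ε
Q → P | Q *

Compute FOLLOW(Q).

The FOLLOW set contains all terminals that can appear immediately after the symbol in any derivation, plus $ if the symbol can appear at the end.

We compute FOLLOW(Q) using the standard algorithm.
FOLLOW(S) starts with {$}.
FIRST(P) = {*, ε}
FIRST(Q) = {*, ε}
FIRST(S) = {*}
FOLLOW(P) = {*}
FOLLOW(Q) = {*}
FOLLOW(S) = {$}
Therefore, FOLLOW(Q) = {*}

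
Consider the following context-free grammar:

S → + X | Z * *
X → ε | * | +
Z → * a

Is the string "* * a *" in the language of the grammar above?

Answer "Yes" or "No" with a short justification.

No - no valid derivation exists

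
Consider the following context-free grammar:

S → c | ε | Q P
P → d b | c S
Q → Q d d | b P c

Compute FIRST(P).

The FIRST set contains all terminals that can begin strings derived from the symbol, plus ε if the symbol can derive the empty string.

We compute FIRST(P) using the standard algorithm.
FIRST(P) = {c, d}
FIRST(Q) = {b}
FIRST(S) = {b, c, ε}
Therefore, FIRST(P) = {c, d}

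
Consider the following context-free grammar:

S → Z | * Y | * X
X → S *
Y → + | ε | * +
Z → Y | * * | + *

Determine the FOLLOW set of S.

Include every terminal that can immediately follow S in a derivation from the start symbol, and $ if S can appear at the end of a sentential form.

We compute FOLLOW(S) using the standard algorithm.
FOLLOW(S) starts with {$}.
FIRST(S) = {*, +, ε}
FIRST(X) = {*, +}
FIRST(Y) = {*, +, ε}
FIRST(Z) = {*, +, ε}
FOLLOW(S) = {$, *}
FOLLOW(X) = {$, *}
FOLLOW(Y) = {$, *}
FOLLOW(Z) = {$, *}
Therefore, FOLLOW(S) = {$, *}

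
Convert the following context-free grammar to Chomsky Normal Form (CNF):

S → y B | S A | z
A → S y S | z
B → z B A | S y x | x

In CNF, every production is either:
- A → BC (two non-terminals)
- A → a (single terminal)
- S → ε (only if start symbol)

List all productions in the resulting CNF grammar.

TY → y; S → z; A → z; TZ → z; TX → x; B → x; S → TY B; S → S A; A → S X0; X0 → TY S; B → TZ X1; X1 → B A; B → S X2; X2 → TY TX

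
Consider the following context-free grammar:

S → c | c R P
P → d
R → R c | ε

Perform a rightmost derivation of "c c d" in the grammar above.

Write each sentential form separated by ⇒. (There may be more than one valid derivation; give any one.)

S ⇒ c R P ⇒ c R d ⇒ c R c d ⇒ c c d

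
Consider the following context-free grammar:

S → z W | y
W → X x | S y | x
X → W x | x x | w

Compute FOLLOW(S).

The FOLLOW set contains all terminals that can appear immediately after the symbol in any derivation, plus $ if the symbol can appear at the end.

We compute FOLLOW(S) using the standard algorithm.
FOLLOW(S) starts with {$}.
FIRST(S) = {y, z}
FIRST(W) = {w, x, y, z}
FIRST(X) = {w, x, y, z}
FOLLOW(S) = {$, y}
FOLLOW(W) = {$, x, y}
FOLLOW(X) = {x}
Therefore, FOLLOW(S) = {$, y}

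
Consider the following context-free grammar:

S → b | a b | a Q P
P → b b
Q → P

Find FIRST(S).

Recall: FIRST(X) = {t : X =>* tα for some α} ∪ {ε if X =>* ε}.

We compute FIRST(S) using the standard algorithm.
FIRST(P) = {b}
FIRST(Q) = {b}
FIRST(S) = {a, b}
Therefore, FIRST(S) = {a, b}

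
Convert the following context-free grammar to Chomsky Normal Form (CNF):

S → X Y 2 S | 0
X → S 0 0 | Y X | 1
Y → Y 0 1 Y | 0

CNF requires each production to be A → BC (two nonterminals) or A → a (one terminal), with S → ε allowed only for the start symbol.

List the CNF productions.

T2 → 2; S → 0; T0 → 0; X → 1; T1 → 1; Y → 0; S → X X0; X0 → Y X1; X1 → T2 S; X → S X2; X2 → T0 T0; X → Y X; Y → Y X3; X3 → T0 X4; X4 → T1 Y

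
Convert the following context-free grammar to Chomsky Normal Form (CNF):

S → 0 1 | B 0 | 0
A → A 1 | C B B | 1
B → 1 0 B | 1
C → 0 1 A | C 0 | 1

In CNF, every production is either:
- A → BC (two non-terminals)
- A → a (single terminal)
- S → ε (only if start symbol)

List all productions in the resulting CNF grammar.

T0 → 0; T1 → 1; S → 0; A → 1; B → 1; C → 1; S → T0 T1; S → B T0; A → A T1; A → C X0; X0 → B B; B → T1 X1; X1 → T0 B; C → T0 X2; X2 → T1 A; C → C T0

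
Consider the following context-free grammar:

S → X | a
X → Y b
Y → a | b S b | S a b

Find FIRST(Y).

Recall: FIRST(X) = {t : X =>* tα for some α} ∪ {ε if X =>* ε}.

We compute FIRST(Y) using the standard algorithm.
FIRST(S) = {a, b}
FIRST(X) = {a, b}
FIRST(Y) = {a, b}
Therefore, FIRST(Y) = {a, b}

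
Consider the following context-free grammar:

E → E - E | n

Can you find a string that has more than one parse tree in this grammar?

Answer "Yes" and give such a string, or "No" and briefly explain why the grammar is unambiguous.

Yes - the string 'n - n - n - n' has two distinct parse trees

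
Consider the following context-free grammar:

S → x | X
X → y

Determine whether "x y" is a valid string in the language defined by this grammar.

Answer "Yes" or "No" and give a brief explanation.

No - no valid derivation exists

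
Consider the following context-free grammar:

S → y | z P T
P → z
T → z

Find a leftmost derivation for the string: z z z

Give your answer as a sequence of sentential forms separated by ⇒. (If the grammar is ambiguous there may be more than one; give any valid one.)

S ⇒ z P T ⇒ z z T ⇒ z z z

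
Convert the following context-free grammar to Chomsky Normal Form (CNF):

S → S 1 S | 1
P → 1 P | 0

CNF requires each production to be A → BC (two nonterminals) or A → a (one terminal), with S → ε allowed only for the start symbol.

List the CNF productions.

T1 → 1; S → 1; P → 0; S → S X0; X0 → T1 S; P → T1 P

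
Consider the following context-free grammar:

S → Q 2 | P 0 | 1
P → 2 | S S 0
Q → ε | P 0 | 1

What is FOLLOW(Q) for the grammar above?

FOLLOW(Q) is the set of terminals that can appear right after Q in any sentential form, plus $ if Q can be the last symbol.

We compute FOLLOW(Q) using the standard algorithm.
FOLLOW(S) starts with {$}.
FIRST(P) = {1, 2}
FIRST(Q) = {1, 2, ε}
FIRST(S) = {1, 2}
FOLLOW(P) = {0}
FOLLOW(Q) = {2}
FOLLOW(S) = {$, 0, 1, 2}
Therefore, FOLLOW(Q) = {2}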